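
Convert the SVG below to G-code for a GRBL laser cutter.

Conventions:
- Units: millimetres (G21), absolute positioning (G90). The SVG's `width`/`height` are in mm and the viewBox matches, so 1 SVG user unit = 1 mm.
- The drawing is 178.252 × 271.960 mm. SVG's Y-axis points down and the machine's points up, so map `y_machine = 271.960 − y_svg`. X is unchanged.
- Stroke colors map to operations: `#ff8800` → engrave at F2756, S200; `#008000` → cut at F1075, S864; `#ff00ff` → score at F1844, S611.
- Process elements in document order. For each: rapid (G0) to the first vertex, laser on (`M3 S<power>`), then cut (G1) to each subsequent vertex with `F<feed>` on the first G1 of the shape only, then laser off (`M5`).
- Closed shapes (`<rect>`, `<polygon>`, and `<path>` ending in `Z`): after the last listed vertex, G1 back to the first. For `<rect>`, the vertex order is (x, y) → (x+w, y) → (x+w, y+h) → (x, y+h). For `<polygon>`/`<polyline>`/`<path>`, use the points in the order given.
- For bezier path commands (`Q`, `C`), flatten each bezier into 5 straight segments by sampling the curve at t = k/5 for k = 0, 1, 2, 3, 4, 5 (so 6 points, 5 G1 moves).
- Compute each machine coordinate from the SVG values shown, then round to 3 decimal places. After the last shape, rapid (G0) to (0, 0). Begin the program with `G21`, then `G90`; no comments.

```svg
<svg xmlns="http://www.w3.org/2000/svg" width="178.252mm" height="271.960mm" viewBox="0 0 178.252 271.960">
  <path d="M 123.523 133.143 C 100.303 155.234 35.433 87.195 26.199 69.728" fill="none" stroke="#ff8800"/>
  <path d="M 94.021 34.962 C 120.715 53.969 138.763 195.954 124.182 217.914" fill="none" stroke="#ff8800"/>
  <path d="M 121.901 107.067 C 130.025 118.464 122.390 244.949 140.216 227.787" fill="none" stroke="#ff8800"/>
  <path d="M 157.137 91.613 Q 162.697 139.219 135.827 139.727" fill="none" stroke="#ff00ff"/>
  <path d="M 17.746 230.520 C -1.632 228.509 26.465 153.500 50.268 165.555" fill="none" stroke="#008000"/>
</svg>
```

G21
G90
G0 X123.523 Y138.817
M3 S200
G1 X105.371 Y135.252 F2756
G1 X81.893 Y146.565
G1 X57.759 Y166.002
G1 X37.637 Y186.809
G1 X26.199 Y202.232
M5
G0 X94.021 Y236.998
M3 S200
G1 X108.808 Y212.780 F2756
G1 X120.369 Y170.712
G1 X127.552 Y122.458
G1 X129.207 Y79.681
G1 X124.182 Y54.046
M5
G0 X121.901 Y164.893
M3 S200
G1 X125.214 Y146.314 F2756
G1 X126.724 Y112.533
G1 X128.408 Y75.970
G1 X132.246 Y49.044
G1 X140.216 Y44.173
M5
G0 X157.137 Y180.347
M3 S611
G1 X158.064 Y163.189 F1844
G1 X156.396 Y149.798
G1 X152.134 Y140.175
G1 X145.278 Y134.320
G1 X135.827 Y132.233
M5
G0 X17.746 Y41.440
M3 S864
G1 X11.402 Y50.126 F1075
G1 X13.967 Y68.648
G1 X22.956 Y89.324
G1 X35.885 Y104.471
G1 X50.268 Y106.405
M5
G0 X0.000 Y0.000

1 u = 1 mm; y_m = 271.960 − y.

[1] `<path>` cubic bezier, #ff8800→engrave S200 F2756: (123.523,138.817) → (105.371,135.252) → (81.893,146.565) → (57.759,166.002) → (37.637,186.809) → (26.199,202.232)

[2] `<path>` cubic bezier, #ff8800→engrave S200 F2756: (94.021,236.998) → (108.808,212.780) → (120.369,170.712) → (127.552,122.458) → (129.207,79.681) → (124.182,54.046)

[3] `<path>` cubic bezier, #ff8800→engrave S200 F2756: (121.901,164.893) → (125.214,146.314) → (126.724,112.533) → (128.408,75.970) → (132.246,49.044) → (140.216,44.173)

[4] `<path>` quadratic bezier, #ff00ff→score S611 F1844: (157.137,180.347) → (158.064,163.189) → (156.396,149.798) → (152.134,140.175) → (145.278,134.320) → (135.827,132.233)

[5] `<path>` cubic bezier, #008000→cut S864 F1075: (17.746,41.440) → (11.402,50.126) → (13.967,68.648) → (22.956,89.324) → (35.885,104.471) → (50.268,106.405)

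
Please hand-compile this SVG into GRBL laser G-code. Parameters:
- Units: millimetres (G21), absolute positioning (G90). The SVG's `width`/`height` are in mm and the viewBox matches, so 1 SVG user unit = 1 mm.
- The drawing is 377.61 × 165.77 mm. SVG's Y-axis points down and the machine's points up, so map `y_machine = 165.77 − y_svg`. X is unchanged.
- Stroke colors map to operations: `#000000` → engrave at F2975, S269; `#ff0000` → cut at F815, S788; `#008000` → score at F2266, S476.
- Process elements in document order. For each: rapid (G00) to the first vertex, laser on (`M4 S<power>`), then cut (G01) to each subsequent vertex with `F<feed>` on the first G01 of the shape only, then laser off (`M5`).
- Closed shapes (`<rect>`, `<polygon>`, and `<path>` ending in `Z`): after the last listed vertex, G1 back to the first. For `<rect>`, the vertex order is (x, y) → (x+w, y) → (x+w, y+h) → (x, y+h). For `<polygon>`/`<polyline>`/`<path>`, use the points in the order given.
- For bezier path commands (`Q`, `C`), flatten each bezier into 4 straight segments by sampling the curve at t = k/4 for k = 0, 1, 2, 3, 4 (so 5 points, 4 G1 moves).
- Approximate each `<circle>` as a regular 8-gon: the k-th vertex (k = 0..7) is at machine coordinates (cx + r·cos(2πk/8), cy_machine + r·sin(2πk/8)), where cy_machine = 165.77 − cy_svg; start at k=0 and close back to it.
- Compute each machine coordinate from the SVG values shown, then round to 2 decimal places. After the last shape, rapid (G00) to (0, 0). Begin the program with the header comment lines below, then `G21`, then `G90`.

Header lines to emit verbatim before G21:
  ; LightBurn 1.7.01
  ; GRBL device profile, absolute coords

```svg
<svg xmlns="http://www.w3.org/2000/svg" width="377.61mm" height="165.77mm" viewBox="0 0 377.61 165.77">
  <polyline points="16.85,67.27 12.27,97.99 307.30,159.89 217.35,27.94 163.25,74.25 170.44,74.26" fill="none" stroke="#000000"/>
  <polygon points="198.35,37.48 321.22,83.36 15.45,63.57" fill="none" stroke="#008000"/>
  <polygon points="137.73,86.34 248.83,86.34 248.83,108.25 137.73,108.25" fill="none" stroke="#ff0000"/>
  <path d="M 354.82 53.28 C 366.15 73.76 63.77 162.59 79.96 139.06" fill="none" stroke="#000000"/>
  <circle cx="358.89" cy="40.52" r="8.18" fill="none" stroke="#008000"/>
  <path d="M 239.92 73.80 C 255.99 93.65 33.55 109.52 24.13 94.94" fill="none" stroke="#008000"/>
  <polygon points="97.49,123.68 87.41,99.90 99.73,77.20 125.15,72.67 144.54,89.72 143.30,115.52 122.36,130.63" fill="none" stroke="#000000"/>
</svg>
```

; LightBurn 1.7.01
; GRBL device profile, absolute coords
G21
G90
G00 X16.85 Y98.50
M4 S269
G01 X12.27 Y67.78 F2975
G01 X307.30 Y5.88
G01 X217.35 Y137.83
G01 X163.25 Y91.52
G01 X170.44 Y91.51
M5
G00 X198.35 Y128.29
M4 S476
G01 X321.22 Y82.41 F2266
G01 X15.45 Y102.20
G01 X198.35 Y128.29
M5
G00 X137.73 Y79.43
M4 S788
G01 X248.83 Y79.43 F815
G01 X248.83 Y57.52
G01 X137.73 Y57.52
G01 X137.73 Y79.43
M5
G00 X354.82 Y112.49
M4 S269
G01 X314.38 Y87.14 F2975
G01 X215.57 Y53.10
G01 X117.67 Y27.31
G01 X79.96 Y26.71
M5
G00 X367.07 Y125.25
M4 S476
G01 X364.67 Y131.03 F2266
G01 X358.89 Y133.43
G01 X353.11 Y131.03
G01 X350.71 Y125.25
G01 X353.11 Y119.47
G01 X358.89 Y117.07
G01 X364.67 Y119.47
G01 X367.07 Y125.25
M5
G00 X239.92 Y91.97
M4 S476
G01 X214.31 Y78.24 F2266
G01 X141.58 Y68.49
G01 X64.08 Y65.19
G01 X24.13 Y70.83
M5
G00 X97.49 Y42.09
M4 S269
G01 X87.41 Y65.87 F2975
G01 X99.73 Y88.57
G01 X125.15 Y93.10
G01 X144.54 Y76.05
G01 X143.30 Y50.25
G01 X122.36 Y35.14
G01 X97.49 Y42.09
M5
G00 X0.00 Y0.00

Since the viewBox matches the mm dimensions, user units are millimetres directly. The only transform is the Y-flip y_m = 165.77 − y_svg.

Shape 1 is a open polyline drawn with `<polyline>`. Its stroke #000000 means engrave at S269, F2975. After flipping Y the toolpath is (16.85,98.50) → (12.27,67.78) → (307.30,5.88) → (217.35,137.83) → (163.25,91.52) → (170.44,91.51).

Shape 2 is a closed polygon drawn with `<polygon>`. Its stroke #008000 means score at S476, F2266. After flipping Y the toolpath is (198.35,128.29) → (321.22,82.41) → (15.45,102.20) → (198.35,128.29), returning to the start.

Shape 3 is a rectangle drawn with `<polygon>`. Its stroke #ff0000 means cut at S788, F815. After flipping Y the toolpath is (137.73,79.43) → (248.83,79.43) → (248.83,57.52) → (137.73,57.52) → (137.73,79.43), returning to the start.

Shape 4 is a cubic bezier drawn with `<path>`. Its stroke #000000 means engrave at S269, F2975. After flipping Y the toolpath is (354.82,112.49) → (314.38,87.14) → (215.57,53.10) → (117.67,27.31) → (79.96,26.71).

Shape 5 is a circle drawn with `<circle>`. Its stroke #008000 means score at S476, F2266. After flipping Y the toolpath is (367.07,125.25) → (364.67,131.03) → (358.89,133.43) → (353.11,131.03) → (350.71,125.25) → (353.11,119.47) → (358.89,117.07) → (364.67,119.47) → (367.07,125.25), returning to the start.

Shape 6 is a cubic bezier drawn with `<path>`. Its stroke #008000 means score at S476, F2266. After flipping Y the toolpath is (239.92,91.97) → (214.31,78.24) → (141.58,68.49) → (64.08,65.19) → (24.13,70.83).

Shape 7 is a regular polygon drawn with `<polygon>`. Its stroke #000000 means engrave at S269, F2975. After flipping Y the toolpath is (97.49,42.09) → (87.41,65.87) → (99.73,88.57) → (125.15,93.10) → (144.54,76.05) → (143.30,50.25) → (122.36,35.14) → (97.49,42.09), returning to the start.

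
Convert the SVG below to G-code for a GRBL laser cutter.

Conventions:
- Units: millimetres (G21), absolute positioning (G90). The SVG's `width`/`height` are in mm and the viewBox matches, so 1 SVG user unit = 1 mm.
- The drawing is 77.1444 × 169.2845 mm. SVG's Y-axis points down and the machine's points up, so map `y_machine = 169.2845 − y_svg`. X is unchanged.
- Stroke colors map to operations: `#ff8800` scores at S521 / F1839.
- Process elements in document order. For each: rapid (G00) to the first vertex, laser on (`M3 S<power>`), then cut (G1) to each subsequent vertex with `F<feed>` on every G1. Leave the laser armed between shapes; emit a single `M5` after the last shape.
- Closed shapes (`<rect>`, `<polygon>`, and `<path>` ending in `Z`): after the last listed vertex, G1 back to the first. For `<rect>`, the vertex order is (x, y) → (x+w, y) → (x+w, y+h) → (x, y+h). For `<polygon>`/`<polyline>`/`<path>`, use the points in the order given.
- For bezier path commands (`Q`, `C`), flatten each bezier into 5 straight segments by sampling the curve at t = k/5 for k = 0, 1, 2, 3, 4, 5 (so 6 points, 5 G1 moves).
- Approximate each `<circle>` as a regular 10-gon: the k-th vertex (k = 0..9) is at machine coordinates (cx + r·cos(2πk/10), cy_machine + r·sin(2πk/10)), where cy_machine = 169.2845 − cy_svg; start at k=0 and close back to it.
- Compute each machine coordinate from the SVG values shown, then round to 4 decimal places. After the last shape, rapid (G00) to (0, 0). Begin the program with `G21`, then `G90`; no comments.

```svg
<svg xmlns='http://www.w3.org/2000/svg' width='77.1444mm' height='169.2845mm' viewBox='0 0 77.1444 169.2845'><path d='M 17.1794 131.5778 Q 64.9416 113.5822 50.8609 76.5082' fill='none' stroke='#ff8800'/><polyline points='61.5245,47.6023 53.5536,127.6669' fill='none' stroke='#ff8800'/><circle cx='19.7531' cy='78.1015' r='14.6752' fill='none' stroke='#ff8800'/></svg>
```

G21
G90
G00 X17.1794 Y37.7067
M3 S521
G1 X33.8106 Y45.6681 F1839
G1 X45.4943 Y55.1557 F1839
G1 X52.2306 Y66.1696 F1839
G1 X54.0195 Y78.7098 F1839
G1 X50.8609 Y92.7763 F1839
G00 X61.5245 Y121.6822
M3 S521
G1 X53.5536 Y41.6176 F1839
G00 X34.4283 Y91.1830
M3 S521
G1 X31.6256 Y99.8089 F1839
G1 X24.2880 Y105.1399 F1839
G1 X15.2182 Y105.1399 F1839
G1 X7.8806 Y99.8089 F1839
G1 X5.0779 Y91.1830 F1839
G1 X7.8806 Y82.5571 F1839
G1 X15.2182 Y77.2261 F1839
G1 X24.2880 Y77.2261 F1839
G1 X31.6256 Y82.5571 F1839
G1 X34.4283 Y91.1830 F1839
M5
G00 X0.0000 Y0.0000

Since the viewBox matches the mm dimensions, user units are millimetres directly. The only transform is the Y-flip y_m = 169.2845 − y_svg.

Shape 1 is a quadratic bezier drawn with `<path>`. Its stroke #ff8800 means score at S521, F1839. After flipping Y the toolpath is (17.1794,37.7067) → (33.8106,45.6681) → (45.4943,55.1557) → (52.2306,66.1696) → (54.0195,78.7098) → (50.8609,92.7763).

Shape 2 is a line segment drawn with `<polyline>`. Its stroke #ff8800 means score at S521, F1839. After flipping Y the toolpath is (61.5245,121.6822) → (53.5536,41.6176).

Shape 3 is a circle drawn with `<circle>`. Its stroke #ff8800 means score at S521, F1839. After flipping Y the toolpath is (34.4283,91.1830) → (31.6256,99.8089) → (24.2880,105.1399) → (15.2182,105.1399) → (7.8806,99.8089) → (5.0779,91.1830) → (7.8806,82.5571) → (15.2182,77.2261) → (24.2880,77.2261) → (31.6256,82.5571) → (34.4283,91.1830), returning to the start.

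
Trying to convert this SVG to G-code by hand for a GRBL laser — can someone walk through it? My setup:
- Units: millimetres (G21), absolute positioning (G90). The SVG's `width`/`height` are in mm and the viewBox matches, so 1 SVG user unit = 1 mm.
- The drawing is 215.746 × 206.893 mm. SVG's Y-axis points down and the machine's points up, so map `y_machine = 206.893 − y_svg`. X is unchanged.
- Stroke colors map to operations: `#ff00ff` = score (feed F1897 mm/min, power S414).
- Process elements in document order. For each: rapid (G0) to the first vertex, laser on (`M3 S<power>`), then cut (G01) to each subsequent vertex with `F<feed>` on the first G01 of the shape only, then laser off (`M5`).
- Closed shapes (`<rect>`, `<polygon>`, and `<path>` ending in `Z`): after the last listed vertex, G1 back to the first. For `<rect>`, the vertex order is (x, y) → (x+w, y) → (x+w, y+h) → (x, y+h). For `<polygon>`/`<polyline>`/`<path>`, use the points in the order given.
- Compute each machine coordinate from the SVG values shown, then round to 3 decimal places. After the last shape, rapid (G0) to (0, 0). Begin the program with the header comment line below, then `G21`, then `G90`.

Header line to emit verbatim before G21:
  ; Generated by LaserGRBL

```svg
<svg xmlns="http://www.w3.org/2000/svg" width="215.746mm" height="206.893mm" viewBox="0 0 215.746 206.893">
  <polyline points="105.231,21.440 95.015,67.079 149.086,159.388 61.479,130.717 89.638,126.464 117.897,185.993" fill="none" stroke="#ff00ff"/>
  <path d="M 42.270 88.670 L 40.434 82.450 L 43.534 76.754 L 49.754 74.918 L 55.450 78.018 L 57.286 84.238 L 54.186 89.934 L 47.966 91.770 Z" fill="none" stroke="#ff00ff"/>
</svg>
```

viewBox `0 0 215.746 206.893` with mm width/height → 1 unit = 1 mm. Flip: y_m = 206.893 − y_svg.

**Shape 1** — `<polyline>` open polyline, stroke `#ff00ff` → score (S414, F1897). Machine vertices: (105.231,185.453) → (95.015,139.814) → (149.086,47.505) → (61.479,76.176) → (89.638,80.429) → (117.897,20.900). Open path.

**Shape 2** — `<path>` regular polygon, stroke `#ff00ff` → score (S414, F1897). Machine vertices: (42.270,118.223) → (40.434,124.443) → (43.534,130.139) → (49.754,131.975) → (55.450,128.875) → (57.286,122.655) → (54.186,116.959) → (47.966,115.123) → (42.270,118.223). Closed: final G1 returns to the first vertex.

; Generated by LaserGRBL
G21
G90
G0 X105.231 Y185.453
M3 S414
G01 X95.015 Y139.814 F1897
G01 X149.086 Y47.505
G01 X61.479 Y76.176
G01 X89.638 Y80.429
G01 X117.897 Y20.900
M5
G0 X42.270 Y118.223
M3 S414
G01 X40.434 Y124.443 F1897
G01 X43.534 Y130.139
G01 X49.754 Y131.975
G01 X55.450 Y128.875
G01 X57.286 Y122.655
G01 X54.186 Y116.959
G01 X47.966 Y115.123
G01 X42.270 Y118.223
M5
G0 X0.000 Y0.000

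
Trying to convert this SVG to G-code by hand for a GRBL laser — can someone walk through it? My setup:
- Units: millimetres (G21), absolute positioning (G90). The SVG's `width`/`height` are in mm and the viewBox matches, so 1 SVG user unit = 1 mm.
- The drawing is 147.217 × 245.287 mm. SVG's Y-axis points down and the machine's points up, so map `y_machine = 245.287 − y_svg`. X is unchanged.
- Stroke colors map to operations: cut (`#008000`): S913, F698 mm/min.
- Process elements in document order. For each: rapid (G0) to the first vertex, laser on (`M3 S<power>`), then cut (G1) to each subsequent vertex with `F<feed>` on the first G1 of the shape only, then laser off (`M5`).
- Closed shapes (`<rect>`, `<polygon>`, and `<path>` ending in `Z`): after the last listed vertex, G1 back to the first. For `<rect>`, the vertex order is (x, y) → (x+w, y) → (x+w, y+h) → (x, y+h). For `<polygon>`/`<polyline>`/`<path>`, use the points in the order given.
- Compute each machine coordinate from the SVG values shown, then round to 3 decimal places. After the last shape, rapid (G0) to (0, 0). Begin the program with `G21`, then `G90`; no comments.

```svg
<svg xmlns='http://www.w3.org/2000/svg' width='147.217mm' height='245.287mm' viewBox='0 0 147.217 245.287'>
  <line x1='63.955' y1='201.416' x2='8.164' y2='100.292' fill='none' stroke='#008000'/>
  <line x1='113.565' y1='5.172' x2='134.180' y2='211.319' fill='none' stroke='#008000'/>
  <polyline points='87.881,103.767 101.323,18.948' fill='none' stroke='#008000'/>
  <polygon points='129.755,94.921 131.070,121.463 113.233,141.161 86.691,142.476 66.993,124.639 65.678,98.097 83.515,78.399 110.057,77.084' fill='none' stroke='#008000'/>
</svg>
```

G21
G90
G0 X63.955 Y43.871
M3 S913
G1 X8.164 Y144.995 F698
M5
G0 X113.565 Y240.115
M3 S913
G1 X134.180 Y33.968 F698
M5
G0 X87.881 Y141.520
M3 S913
G1 X101.323 Y226.339 F698
M5
G0 X129.755 Y150.366
M3 S913
G1 X131.070 Y123.824 F698
G1 X113.233 Y104.126
G1 X86.691 Y102.811
G1 X66.993 Y120.648
G1 X65.678 Y147.190
G1 X83.515 Y166.888
G1 X110.057 Y168.203
G1 X129.755 Y150.366
M5
G0 X0.000 Y0.000

1 u = 1 mm; y_m = 245.287 − y.

[1] `<line>` line segment, #008000→cut S913 F698: (63.955,43.871) → (8.164,144.995)

[2] `<line>` line segment, #008000→cut S913 F698: (113.565,240.115) → (134.180,33.968)

[3] `<polyline>` line segment, #008000→cut S913 F698: (87.881,141.520) → (101.323,226.339)

[4] `<polygon>` regular polygon, #008000→cut S913 F698: (129.755,150.366) → (131.070,123.824) → (113.233,104.126) → (86.691,102.811) → (66.993,120.648) → (65.678,147.190) → (83.515,166.888) → (110.057,168.203) → (129.755,150.366) (closed)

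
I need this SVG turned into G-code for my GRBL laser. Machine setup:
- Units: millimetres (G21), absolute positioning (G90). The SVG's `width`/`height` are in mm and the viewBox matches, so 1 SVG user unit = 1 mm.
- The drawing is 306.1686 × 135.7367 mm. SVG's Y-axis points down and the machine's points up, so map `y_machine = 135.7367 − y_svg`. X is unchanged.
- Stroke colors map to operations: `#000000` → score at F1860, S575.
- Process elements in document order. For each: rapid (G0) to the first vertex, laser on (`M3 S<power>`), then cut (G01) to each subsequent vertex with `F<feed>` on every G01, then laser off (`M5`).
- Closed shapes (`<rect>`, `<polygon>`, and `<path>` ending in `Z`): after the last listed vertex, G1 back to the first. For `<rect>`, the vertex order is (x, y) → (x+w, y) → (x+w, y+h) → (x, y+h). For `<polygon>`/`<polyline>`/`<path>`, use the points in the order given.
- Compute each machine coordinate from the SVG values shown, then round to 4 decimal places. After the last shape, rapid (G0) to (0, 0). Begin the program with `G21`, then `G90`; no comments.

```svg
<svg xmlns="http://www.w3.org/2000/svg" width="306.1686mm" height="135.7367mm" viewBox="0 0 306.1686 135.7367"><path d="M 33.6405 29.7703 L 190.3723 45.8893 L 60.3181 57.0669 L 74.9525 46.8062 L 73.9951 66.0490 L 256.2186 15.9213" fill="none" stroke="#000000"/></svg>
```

Since the viewBox matches the mm dimensions, user units are millimetres directly. The only transform is the Y-flip y_m = 135.7367 − y_svg.

Shape 1 is a open polyline drawn with `<path>`. Its stroke #000000 means score at S575, F1860. After flipping Y the toolpath is (33.6405,105.9664) → (190.3723,89.8474) → (60.3181,78.6698) → (74.9525,88.9305) → (73.9951,69.6877) → (256.2186,119.8154).

G21
G90
G0 X33.6405 Y105.9664
M3 S575
G01 X190.3723 Y89.8474 F1860
G01 X60.3181 Y78.6698 F1860
G01 X74.9525 Y88.9305 F1860
G01 X73.9951 Y69.6877 F1860
G01 X256.2186 Y119.8154 F1860
M5
G0 X0.0000 Y0.0000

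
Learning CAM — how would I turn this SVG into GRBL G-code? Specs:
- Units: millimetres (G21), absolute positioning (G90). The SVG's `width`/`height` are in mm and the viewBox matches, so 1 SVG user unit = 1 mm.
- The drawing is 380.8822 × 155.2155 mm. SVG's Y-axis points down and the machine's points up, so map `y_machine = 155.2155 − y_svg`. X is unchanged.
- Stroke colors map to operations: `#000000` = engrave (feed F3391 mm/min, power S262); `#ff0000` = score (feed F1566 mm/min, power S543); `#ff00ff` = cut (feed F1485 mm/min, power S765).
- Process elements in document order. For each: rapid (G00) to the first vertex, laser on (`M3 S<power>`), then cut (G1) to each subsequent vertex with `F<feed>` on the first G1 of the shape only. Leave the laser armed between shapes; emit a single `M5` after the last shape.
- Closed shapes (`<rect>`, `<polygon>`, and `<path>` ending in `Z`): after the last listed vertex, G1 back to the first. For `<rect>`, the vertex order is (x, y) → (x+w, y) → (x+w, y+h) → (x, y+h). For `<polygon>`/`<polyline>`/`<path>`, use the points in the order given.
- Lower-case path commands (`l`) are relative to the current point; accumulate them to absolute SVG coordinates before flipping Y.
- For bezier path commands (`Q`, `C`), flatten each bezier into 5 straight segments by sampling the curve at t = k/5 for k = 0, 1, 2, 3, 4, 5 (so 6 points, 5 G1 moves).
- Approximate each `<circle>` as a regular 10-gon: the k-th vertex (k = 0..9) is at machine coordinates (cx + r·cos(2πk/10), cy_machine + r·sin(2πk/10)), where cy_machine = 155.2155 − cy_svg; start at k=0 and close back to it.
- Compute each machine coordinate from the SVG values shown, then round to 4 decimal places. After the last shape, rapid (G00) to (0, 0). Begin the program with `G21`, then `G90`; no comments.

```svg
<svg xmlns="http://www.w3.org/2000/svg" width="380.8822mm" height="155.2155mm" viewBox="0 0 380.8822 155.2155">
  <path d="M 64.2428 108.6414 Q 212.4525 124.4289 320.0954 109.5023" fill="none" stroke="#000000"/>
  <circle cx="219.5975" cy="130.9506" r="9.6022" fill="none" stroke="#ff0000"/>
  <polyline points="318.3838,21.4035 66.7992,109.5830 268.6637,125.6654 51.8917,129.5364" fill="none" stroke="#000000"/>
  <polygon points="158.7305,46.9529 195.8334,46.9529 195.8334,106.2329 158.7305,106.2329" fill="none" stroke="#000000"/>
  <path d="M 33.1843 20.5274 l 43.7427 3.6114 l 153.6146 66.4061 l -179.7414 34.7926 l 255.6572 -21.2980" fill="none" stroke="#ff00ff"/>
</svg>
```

Since the viewBox matches the mm dimensions, user units are millimetres directly. The only transform is the Y-flip y_m = 155.2155 − y_svg.

Shape 1 is a quadratic bezier drawn with `<path>`. Its stroke #000000 means engrave at S262, F3391. After flipping Y the toolpath is (64.2428,46.5741) → (121.9040,41.4877) → (176.3199,38.8584) → (227.4904,38.6862) → (275.4156,40.9711) → (320.0954,45.7132).

Shape 2 is a circle drawn with `<circle>`. Its stroke #ff0000 means score at S543, F1566. After flipping Y the toolpath is (229.1997,24.2649) → (227.3658,29.9089) → (222.5647,33.3971) → (216.6303,33.3971) → (211.8292,29.9089) → (209.9953,24.2649) → (211.8292,18.6209) → (216.6303,15.1327) → (222.5647,15.1327) → (227.3658,18.6209) → (229.1997,24.2649), returning to the start.

Shape 3 is a open polyline drawn with `<polyline>`. Its stroke #000000 means engrave at S262, F3391. After flipping Y the toolpath is (318.3838,133.8120) → (66.7992,45.6325) → (268.6637,29.5501) → (51.8917,25.6791).

Shape 4 is a rectangle drawn with `<polygon>`. Its stroke #000000 means engrave at S262, F3391. After flipping Y the toolpath is (158.7305,108.2626) → (195.8334,108.2626) → (195.8334,48.9826) → (158.7305,48.9826) → (158.7305,108.2626), returning to the start.

Shape 5 is a open polyline drawn with `<path>`. Its stroke #ff00ff means cut at S765, F1485. After flipping Y the toolpath is (33.1843,134.6881) → (76.9270,131.0767) → (230.5416,64.6706) → (50.8002,29.8780) → (306.4574,51.1760).

G21
G90
G00 X64.2428 Y46.5741
M3 S262
G1 X121.9040 Y41.4877 F3391
G1 X176.3199 Y38.8584
G1 X227.4904 Y38.6862
G1 X275.4156 Y40.9711
G1 X320.0954 Y45.7132
G00 X229.1997 Y24.2649
M3 S543
G1 X227.3658 Y29.9089 F1566
G1 X222.5647 Y33.3971
G1 X216.6303 Y33.3971
G1 X211.8292 Y29.9089
G1 X209.9953 Y24.2649
G1 X211.8292 Y18.6209
G1 X216.6303 Y15.1327
G1 X222.5647 Y15.1327
G1 X227.3658 Y18.6209
G1 X229.1997 Y24.2649
G00 X318.3838 Y133.8120
M3 S262
G1 X66.7992 Y45.6325 F3391
G1 X268.6637 Y29.5501
G1 X51.8917 Y25.6791
G00 X158.7305 Y108.2626
M3 S262
G1 X195.8334 Y108.2626 F3391
G1 X195.8334 Y48.9826
G1 X158.7305 Y48.9826
G1 X158.7305 Y108.2626
G00 X33.1843 Y134.6881
M3 S765
G1 X76.9270 Y131.0767 F1485
G1 X230.5416 Y64.6706
G1 X50.8002 Y29.8780
G1 X306.4574 Y51.1760
M5
G00 X0.0000 Y0.0000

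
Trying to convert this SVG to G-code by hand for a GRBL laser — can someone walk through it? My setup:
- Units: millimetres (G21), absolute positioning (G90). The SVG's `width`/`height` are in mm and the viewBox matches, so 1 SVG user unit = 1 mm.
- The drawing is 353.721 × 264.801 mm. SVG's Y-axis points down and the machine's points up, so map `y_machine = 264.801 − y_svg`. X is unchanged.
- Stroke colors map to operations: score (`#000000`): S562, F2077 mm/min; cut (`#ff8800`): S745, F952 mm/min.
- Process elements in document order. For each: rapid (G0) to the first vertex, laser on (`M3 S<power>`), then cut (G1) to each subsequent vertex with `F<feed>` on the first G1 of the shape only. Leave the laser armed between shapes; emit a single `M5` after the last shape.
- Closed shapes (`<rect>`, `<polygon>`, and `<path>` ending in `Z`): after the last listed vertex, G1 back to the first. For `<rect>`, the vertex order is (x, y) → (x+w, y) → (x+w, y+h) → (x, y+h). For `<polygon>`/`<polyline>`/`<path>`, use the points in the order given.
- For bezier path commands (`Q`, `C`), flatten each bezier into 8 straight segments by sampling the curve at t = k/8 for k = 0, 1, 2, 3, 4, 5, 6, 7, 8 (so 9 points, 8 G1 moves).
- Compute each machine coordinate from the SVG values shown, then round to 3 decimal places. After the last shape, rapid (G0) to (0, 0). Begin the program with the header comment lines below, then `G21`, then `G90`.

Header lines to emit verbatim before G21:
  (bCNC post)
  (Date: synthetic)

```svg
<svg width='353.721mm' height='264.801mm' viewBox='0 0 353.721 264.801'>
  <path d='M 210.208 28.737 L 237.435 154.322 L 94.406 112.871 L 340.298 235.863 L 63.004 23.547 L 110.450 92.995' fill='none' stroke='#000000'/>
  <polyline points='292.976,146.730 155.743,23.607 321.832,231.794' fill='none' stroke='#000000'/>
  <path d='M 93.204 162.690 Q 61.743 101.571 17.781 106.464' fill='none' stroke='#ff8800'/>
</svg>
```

1 u = 1 mm; y_m = 264.801 − y.

[1] `<path>` open polyline, #000000→score S562 F2077: (210.208,236.064) → (237.435,110.479) → (94.406,151.930) → (340.298,28.938) → (63.004,241.254) → (110.450,171.806)

[2] `<polyline>` open polyline, #000000→score S562 F2077: (292.976,118.071) → (155.743,241.194) → (321.832,33.007)

[3] `<path>` quadratic bezier, #ff8800→cut S745 F952: (93.204,102.111) → (85.143,116.359) → (76.692,128.545) → (67.850,138.667) → (58.618,146.727) → (48.995,152.724) → (38.981,156.658) → (28.576,158.529) → (17.781,158.337)

(bCNC post)
(Date: synthetic)
G21
G90
G0 X210.208 Y236.064
M3 S562
G1 X237.435 Y110.479 F2077
G1 X94.406 Y151.930
G1 X340.298 Y28.938
G1 X63.004 Y241.254
G1 X110.450 Y171.806
G0 X292.976 Y118.071
M3 S562
G1 X155.743 Y241.194 F2077
G1 X321.832 Y33.007
G0 X93.204 Y102.111
M3 S745
G1 X85.143 Y116.359 F952
G1 X76.692 Y128.545
G1 X67.850 Y138.667
G1 X58.618 Y146.727
G1 X48.995 Y152.724
G1 X38.981 Y156.658
G1 X28.576 Y158.529
G1 X17.781 Y158.337
M5
G0 X0.000 Y0.000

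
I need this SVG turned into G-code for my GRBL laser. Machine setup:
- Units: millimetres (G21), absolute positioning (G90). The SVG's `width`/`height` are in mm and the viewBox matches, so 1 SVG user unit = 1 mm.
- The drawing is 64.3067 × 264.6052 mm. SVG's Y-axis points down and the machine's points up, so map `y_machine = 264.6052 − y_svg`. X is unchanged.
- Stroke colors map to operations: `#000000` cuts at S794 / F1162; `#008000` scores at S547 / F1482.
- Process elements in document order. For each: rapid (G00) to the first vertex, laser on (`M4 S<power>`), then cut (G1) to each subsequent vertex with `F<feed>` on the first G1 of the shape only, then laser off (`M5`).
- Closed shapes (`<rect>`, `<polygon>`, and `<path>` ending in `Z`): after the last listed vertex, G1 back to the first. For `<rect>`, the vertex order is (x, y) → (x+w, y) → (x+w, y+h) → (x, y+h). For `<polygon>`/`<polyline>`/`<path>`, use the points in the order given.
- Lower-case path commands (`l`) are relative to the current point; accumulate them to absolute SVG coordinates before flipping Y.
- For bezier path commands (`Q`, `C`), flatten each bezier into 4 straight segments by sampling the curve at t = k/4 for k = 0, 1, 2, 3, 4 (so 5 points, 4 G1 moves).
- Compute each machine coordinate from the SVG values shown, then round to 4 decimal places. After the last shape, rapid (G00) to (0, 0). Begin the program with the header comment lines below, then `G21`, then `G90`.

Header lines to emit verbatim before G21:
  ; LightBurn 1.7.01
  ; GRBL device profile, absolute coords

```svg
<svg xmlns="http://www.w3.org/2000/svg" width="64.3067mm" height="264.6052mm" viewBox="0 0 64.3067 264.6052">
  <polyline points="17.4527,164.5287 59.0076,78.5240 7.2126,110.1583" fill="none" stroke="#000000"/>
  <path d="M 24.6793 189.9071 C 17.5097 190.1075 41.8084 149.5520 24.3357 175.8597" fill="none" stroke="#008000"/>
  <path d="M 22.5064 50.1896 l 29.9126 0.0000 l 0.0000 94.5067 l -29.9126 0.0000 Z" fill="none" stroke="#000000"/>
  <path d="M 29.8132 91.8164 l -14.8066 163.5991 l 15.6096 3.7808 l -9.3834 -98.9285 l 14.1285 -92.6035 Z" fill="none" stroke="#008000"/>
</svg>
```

; LightBurn 1.7.01
; GRBL device profile, absolute coords
G21
G90
G00 X17.4527 Y100.0765
M4 S794
G1 X59.0076 Y186.0812 F1162
G1 X7.2126 Y154.4469
M5
G00 X24.6793 Y74.6981
M4 S547
G1 X24.0580 Y80.5080 F1482
G1 X28.3712 Y91.5120
G1 X30.7525 Y97.6210
G1 X24.3357 Y88.7455
M5
G00 X22.5064 Y214.4156
M4 S794
G1 X52.4190 Y214.4156 F1162
G1 X52.4190 Y119.9089
G1 X22.5064 Y119.9089
G1 X22.5064 Y214.4156
M5
G00 X29.8132 Y172.7888
M4 S547
G1 X15.0066 Y9.1897 F1482
G1 X30.6162 Y5.4089
G1 X21.2328 Y104.3374
G1 X35.3613 Y196.9409
G1 X29.8132 Y172.7888
M5
G00 X0.0000 Y0.0000

viewBox `0 0 64.3067 264.6052` with mm width/height → 1 unit = 1 mm. Flip: y_m = 264.6052 − y_svg.

**Shape 1** — `<polyline>` open polyline, stroke `#000000` → cut (S794, F1162). Machine vertices: (17.4527,100.0765) → (59.0076,186.0812) → (7.2126,154.4469). Open path.

**Shape 2** — `<path>` cubic bezier, stroke `#008000` → score (S547, F1482). Control points (SVG): P0=(24.6793,189.9071), P1=(17.5097,190.1075), P2=(41.8084,149.5520), P3=(24.3357,175.8597); sampled at t=k/4. Machine vertices: (24.6793,74.6981) → (24.0580,80.5080) → (28.3712,91.5120) → (30.7525,97.6210) → (24.3357,88.7455). Open path.

**Shape 3** — `<path>` rectangle, stroke `#000000` → cut (S794, F1162). Machine vertices: (22.5064,214.4156) → (52.4190,214.4156) → (52.4190,119.9089) → (22.5064,119.9089) → (22.5064,214.4156). Closed: final G1 returns to the first vertex.

**Shape 4** — `<path>` closed polygon, stroke `#008000` → score (S547, F1482). Machine vertices: (29.8132,172.7888) → (15.0066,9.1897) → (30.6162,5.4089) → (21.2328,104.3374) → (35.3613,196.9409) → (29.8132,172.7888). Closed: final G1 returns to the first vertex.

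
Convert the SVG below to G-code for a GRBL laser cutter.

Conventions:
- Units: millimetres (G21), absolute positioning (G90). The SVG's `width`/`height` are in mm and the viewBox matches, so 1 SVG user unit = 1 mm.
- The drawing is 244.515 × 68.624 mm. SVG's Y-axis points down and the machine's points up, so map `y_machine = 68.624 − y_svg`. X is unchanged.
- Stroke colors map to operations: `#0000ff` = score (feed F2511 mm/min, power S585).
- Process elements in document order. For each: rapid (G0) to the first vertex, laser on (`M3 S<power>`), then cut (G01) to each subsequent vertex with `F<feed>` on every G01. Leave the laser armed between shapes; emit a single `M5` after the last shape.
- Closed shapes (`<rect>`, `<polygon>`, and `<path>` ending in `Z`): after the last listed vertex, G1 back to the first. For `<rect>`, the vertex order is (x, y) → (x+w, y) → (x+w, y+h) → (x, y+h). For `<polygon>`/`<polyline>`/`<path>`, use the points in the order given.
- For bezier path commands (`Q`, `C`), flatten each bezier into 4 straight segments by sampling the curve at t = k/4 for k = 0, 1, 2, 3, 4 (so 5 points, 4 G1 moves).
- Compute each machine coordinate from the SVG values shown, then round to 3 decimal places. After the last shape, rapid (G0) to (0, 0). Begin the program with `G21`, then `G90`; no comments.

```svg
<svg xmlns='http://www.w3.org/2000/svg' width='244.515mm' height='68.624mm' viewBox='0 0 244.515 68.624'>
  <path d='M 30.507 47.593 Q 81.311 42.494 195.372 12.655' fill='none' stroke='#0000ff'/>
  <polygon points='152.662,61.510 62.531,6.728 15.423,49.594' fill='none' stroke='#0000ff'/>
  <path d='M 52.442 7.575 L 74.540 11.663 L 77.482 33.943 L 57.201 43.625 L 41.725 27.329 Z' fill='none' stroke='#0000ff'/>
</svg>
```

G21
G90
G0 X30.507 Y21.031
M3 S585
G01 X59.863 Y25.127 F2511
G01 X97.125 Y32.315 F2511
G01 X142.295 Y42.596 F2511
G01 X195.372 Y55.969 F2511
G0 X152.662 Y7.114
M3 S585
G01 X62.531 Y61.896 F2511
G01 X15.423 Y19.030 F2511
G01 X152.662 Y7.114 F2511
G0 X52.442 Y61.049
M3 S585
G01 X74.540 Y56.961 F2511
G01 X77.482 Y34.681 F2511
G01 X57.201 Y24.999 F2511
G01 X41.725 Y41.295 F2511
G01 X52.442 Y61.049 F2511
M5
G0 X0.000 Y0.000

viewBox `0 0 244.515 68.624` with mm width/height → 1 unit = 1 mm. Flip: y_m = 68.624 − y_svg.

**Shape 1** — `<path>` quadratic bezier, stroke `#0000ff` → score (S585, F2511). Control points (SVG): P0=(30.507,47.593), P1=(81.311,42.494), P2=(195.372,12.655); sampled at t=k/4. Machine vertices: (30.507,21.031) → (59.863,25.127) → (97.125,32.315) → (142.295,42.596) → (195.372,55.969). Open path.

**Shape 2** — `<polygon>` closed polygon, stroke `#0000ff` → score (S585, F2511). Machine vertices: (152.662,7.114) → (62.531,61.896) → (15.423,19.030) → (152.662,7.114). Closed: final G1 returns to the first vertex.

**Shape 3** — `<path>` regular polygon, stroke `#0000ff` → score (S585, F2511). Machine vertices: (52.442,61.049) → (74.540,56.961) → (77.482,34.681) → (57.201,24.999) → (41.725,41.295) → (52.442,61.049). Closed: final G1 returns to the first vertex.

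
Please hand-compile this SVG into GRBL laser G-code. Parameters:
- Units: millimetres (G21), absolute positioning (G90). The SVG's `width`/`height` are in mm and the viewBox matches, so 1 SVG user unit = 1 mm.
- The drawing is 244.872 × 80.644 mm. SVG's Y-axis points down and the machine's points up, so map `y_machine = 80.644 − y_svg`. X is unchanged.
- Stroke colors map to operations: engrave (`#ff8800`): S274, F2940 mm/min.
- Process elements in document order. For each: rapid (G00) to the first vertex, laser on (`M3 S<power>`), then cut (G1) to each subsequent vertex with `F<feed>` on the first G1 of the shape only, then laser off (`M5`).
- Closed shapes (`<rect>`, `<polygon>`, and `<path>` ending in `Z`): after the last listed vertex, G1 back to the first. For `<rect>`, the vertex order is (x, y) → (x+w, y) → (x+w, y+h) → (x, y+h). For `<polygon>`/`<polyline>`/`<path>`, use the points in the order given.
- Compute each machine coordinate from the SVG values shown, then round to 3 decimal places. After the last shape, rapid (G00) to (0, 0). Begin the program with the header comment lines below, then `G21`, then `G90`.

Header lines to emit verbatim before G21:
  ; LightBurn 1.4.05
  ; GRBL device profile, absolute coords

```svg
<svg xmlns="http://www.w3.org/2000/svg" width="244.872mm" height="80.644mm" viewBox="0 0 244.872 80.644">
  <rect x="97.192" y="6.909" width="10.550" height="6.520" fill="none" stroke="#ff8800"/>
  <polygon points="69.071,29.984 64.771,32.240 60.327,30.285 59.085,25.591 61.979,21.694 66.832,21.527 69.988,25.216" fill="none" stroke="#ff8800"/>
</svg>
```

viewBox `0 0 244.872 80.644` with mm width/height → 1 unit = 1 mm. Flip: y_m = 80.644 − y_svg.

**Shape 1** — `<rect>` rectangle, stroke `#ff8800` → engrave (S274, F2940). Machine vertices: (97.192,73.735) → (107.742,73.735) → (107.742,67.215) → (97.192,67.215) → (97.192,73.735). Closed: final G1 returns to the first vertex.

**Shape 2** — `<polygon>` regular polygon, stroke `#ff8800` → engrave (S274, F2940). Machine vertices: (69.071,50.660) → (64.771,48.404) → (60.327,50.359) → (59.085,55.053) → (61.979,58.950) → (66.832,59.117) → (69.988,55.428) → (69.071,50.660). Closed: final G1 returns to the first vertex.

; LightBurn 1.4.05
; GRBL device profile, absolute coords
G21
G90
G00 X97.192 Y73.735
M3 S274
G1 X107.742 Y73.735 F2940
G1 X107.742 Y67.215
G1 X97.192 Y67.215
G1 X97.192 Y73.735
M5
G00 X69.071 Y50.660
M3 S274
G1 X64.771 Y48.404 F2940
G1 X60.327 Y50.359
G1 X59.085 Y55.053
G1 X61.979 Y58.950
G1 X66.832 Y59.117
G1 X69.988 Y55.428
G1 X69.071 Y50.660
M5
G00 X0.000 Y0.000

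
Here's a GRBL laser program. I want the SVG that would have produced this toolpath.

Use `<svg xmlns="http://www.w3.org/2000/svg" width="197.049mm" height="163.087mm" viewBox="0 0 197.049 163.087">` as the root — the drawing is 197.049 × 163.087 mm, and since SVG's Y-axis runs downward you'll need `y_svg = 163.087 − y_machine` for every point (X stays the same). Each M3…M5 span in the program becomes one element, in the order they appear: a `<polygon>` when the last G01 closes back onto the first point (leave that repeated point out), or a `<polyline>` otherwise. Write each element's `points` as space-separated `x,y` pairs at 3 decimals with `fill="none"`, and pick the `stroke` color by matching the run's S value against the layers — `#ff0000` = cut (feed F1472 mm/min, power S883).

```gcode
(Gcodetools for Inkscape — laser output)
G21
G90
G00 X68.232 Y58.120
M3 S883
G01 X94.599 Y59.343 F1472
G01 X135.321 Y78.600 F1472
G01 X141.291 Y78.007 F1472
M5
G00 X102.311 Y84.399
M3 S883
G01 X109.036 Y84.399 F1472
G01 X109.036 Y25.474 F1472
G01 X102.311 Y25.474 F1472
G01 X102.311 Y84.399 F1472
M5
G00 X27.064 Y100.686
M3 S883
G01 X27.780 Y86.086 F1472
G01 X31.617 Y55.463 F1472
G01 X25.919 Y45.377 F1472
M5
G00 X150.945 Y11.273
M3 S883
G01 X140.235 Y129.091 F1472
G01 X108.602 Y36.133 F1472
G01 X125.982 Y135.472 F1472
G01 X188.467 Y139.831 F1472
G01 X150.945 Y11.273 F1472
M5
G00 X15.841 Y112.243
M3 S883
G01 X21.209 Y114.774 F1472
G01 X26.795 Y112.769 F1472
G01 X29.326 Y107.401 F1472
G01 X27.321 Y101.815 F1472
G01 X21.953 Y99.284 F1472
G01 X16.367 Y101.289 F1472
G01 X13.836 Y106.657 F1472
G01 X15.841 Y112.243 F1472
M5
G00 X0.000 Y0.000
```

<svg xmlns="http://www.w3.org/2000/svg" width="197.049mm" height="163.087mm" viewBox="0 0 197.049 163.087">
  <polyline points="68.232,104.967 94.599,103.744 135.321,84.487 141.291,85.080" fill="none" stroke="#ff0000"/>
  <polygon points="102.311,78.688 109.036,78.688 109.036,137.613 102.311,137.613" fill="none" stroke="#ff0000"/>
  <polyline points="27.064,62.401 27.780,77.001 31.617,107.624 25.919,117.710" fill="none" stroke="#ff0000"/>
  <polygon points="150.945,151.814 140.235,33.996 108.602,126.954 125.982,27.615 188.467,23.256" fill="none" stroke="#ff0000"/>
  <polygon points="15.841,50.844 21.209,48.313 26.795,50.318 29.326,55.686 27.321,61.272 21.953,63.803 16.367,61.798 13.836,56.430" fill="none" stroke="#ff0000"/>
</svg>

Each laser-on run becomes one SVG element. Flip Y back into SVG space with y_svg = 163.087 − y_machine. Every run uses S883, so all elements get stroke `#ff0000` (cut).

Run 1: The run is open, so emit a `<polyline>` with points (Y-flipped): 68.232,104.967 94.599,103.744 135.321,84.487 141.291,85.080.

Run 2: The run returns to its start, so emit a `<polygon>` with points (Y-flipped): 102.311,78.688 109.036,78.688 109.036,137.613 102.311,137.613.

Run 3: The run is open, so emit a `<polyline>` with points (Y-flipped): 27.064,62.401 27.780,77.001 31.617,107.624 25.919,117.710.

Run 4: The run returns to its start, so emit a `<polygon>` with points (Y-flipped): 150.945,151.814 140.235,33.996 108.602,126.954 125.982,27.615 188.467,23.256.

Run 5: The run returns to its start, so emit a `<polygon>` with points (Y-flipped): 15.841,50.844 21.209,48.313 26.795,50.318 29.326,55.686 27.321,61.272 21.953,63.803 16.367,61.798 13.836,56.430.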